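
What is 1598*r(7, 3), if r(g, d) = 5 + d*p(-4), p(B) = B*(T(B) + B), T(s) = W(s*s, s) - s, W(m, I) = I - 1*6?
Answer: 199750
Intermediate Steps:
W(m, I) = -6 + I (W(m, I) = I - 6 = -6 + I)
T(s) = -6 (T(s) = (-6 + s) - s = -6)
p(B) = B*(-6 + B)
r(g, d) = 5 + 40*d (r(g, d) = 5 + d*(-4*(-6 - 4)) = 5 + d*(-4*(-10)) = 5 + d*40 = 5 + 40*d)
1598*r(7, 3) = 1598*(5 + 40*3) = 1598*(5 + 120) = 1598*125 = 199750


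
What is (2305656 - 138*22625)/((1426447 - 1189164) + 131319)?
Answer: -408297/184301 ≈ -2.2154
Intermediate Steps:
(2305656 - 138*22625)/((1426447 - 1189164) + 131319) = (2305656 - 3122250)/(237283 + 131319) = -816594/368602 = -816594*1/368602 = -408297/184301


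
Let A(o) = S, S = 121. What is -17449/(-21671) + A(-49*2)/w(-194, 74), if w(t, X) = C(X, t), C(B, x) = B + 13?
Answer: 4140254/1885377 ≈ 2.1960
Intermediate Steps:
C(B, x) = 13 + B
w(t, X) = 13 + X
A(o) = 121
-17449/(-21671) + A(-49*2)/w(-194, 74) = -17449/(-21671) + 121/(13 + 74) = -17449*(-1/21671) + 121/87 = 17449/21671 + 121*(1/87) = 17449/21671 + 121/87 = 4140254/1885377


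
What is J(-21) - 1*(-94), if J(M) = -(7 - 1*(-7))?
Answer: 80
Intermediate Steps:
J(M) = -14 (J(M) = -(7 + 7) = -1*14 = -14)
J(-21) - 1*(-94) = -14 - 1*(-94) = -14 + 94 = 80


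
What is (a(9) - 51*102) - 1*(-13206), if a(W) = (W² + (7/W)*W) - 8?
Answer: 8084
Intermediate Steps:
a(W) = -1 + W² (a(W) = (W² + 7) - 8 = (7 + W²) - 8 = -1 + W²)
(a(9) - 51*102) - 1*(-13206) = ((-1 + 9²) - 51*102) - 1*(-13206) = ((-1 + 81) - 5202) + 13206 = (80 - 5202) + 13206 = -5122 + 13206 = 8084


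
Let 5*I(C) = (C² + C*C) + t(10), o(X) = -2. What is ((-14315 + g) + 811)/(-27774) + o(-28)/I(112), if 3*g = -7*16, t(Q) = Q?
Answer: 84895661/174267963 ≈ 0.48716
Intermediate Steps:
g = -112/3 (g = (-7*16)/3 = (⅓)*(-112) = -112/3 ≈ -37.333)
I(C) = 2 + 2*C²/5 (I(C) = ((C² + C*C) + 10)/5 = ((C² + C²) + 10)/5 = (2*C² + 10)/5 = (10 + 2*C²)/5 = 2 + 2*C²/5)
((-14315 + g) + 811)/(-27774) + o(-28)/I(112) = ((-14315 - 112/3) + 811)/(-27774) - 2/(2 + (⅖)*112²) = (-43057/3 + 811)*(-1/27774) - 2/(2 + (⅖)*12544) = -40624/3*(-1/27774) - 2/(2 + 25088/5) = 20312/41661 - 2/25098/5 = 20312/41661 - 2*5/25098 = 20312/41661 - 5/12549 = 84895661/174267963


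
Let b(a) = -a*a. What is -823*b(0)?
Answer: 0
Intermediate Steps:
b(a) = -a²
-823*b(0) = -(-823)*0² = -(-823)*0 = -823*0 = 0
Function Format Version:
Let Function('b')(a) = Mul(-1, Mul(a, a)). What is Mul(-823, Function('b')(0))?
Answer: 0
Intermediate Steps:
Function('b')(a) = Mul(-1, Pow(a, 2))
Mul(-823, Function('b')(0)) = Mul(-823, Mul(-1, Pow(0, 2))) = Mul(-823, Mul(-1, 0)) = Mul(-823, 0) = 0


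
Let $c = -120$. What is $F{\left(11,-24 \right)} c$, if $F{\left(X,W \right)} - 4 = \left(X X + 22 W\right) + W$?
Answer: $51240$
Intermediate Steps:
$F{\left(X,W \right)} = 4 + X^{2} + 23 W$ ($F{\left(X,W \right)} = 4 + \left(\left(X X + 22 W\right) + W\right) = 4 + \left(\left(X^{2} + 22 W\right) + W\right) = 4 + \left(X^{2} + 23 W\right) = 4 + X^{2} + 23 W$)
$F{\left(11,-24 \right)} c = \left(4 + 11^{2} + 23 \left(-24\right)\right) \left(-120\right) = \left(4 + 121 - 552\right) \left(-120\right) = \left(-427\right) \left(-120\right) = 51240$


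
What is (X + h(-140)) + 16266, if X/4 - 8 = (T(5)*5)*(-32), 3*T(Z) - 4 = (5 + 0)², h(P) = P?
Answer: 29914/3 ≈ 9971.3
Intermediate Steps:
T(Z) = 29/3 (T(Z) = 4/3 + (5 + 0)²/3 = 4/3 + (⅓)*5² = 4/3 + (⅓)*25 = 4/3 + 25/3 = 29/3)
X = -18464/3 (X = 32 + 4*(((29/3)*5)*(-32)) = 32 + 4*((145/3)*(-32)) = 32 + 4*(-4640/3) = 32 - 18560/3 = -18464/3 ≈ -6154.7)
(X + h(-140)) + 16266 = (-18464/3 - 140) + 16266 = -18884/3 + 16266 = 29914/3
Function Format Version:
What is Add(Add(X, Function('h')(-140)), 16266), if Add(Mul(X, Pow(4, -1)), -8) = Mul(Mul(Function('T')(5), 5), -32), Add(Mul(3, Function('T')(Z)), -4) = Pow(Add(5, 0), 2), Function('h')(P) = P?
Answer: Rational(29914, 3) ≈ 9971.3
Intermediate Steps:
Function('T')(Z) = Rational(29, 3) (Function('T')(Z) = Add(Rational(4, 3), Mul(Rational(1, 3), Pow(Add(5, 0), 2))) = Add(Rational(4, 3), Mul(Rational(1, 3), Pow(5, 2))) = Add(Rational(4, 3), Mul(Rational(1, 3), 25)) = Add(Rational(4, 3), Rational(25, 3)) = Rational(29, 3))
X = Rational(-18464, 3) (X = Add(32, Mul(4, Mul(Mul(Rational(29, 3), 5), -32))) = Add(32, Mul(4, Mul(Rational(145, 3), -32))) = Add(32, Mul(4, Rational(-4640, 3))) = Add(32, Rational(-18560, 3)) = Rational(-18464, 3) ≈ -6154.7)
Add(Add(X, Function('h')(-140)), 16266) = Add(Add(Rational(-18464, 3), -140), 16266) = Add(Rational(-18884, 3), 16266) = Rational(29914, 3)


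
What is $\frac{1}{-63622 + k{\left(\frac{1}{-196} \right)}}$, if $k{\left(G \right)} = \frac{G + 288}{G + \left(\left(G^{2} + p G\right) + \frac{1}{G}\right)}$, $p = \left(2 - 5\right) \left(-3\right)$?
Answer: $- \frac{7531495}{479179838502} \approx -1.5717 \cdot 10^{-5}$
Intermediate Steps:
$p = 9$ ($p = \left(-3\right) \left(-3\right) = 9$)
$k{\left(G \right)} = \frac{288 + G}{\frac{1}{G} + G^{2} + 10 G}$ ($k{\left(G \right)} = \frac{G + 288}{G + \left(\left(G^{2} + 9 G\right) + \frac{1}{G}\right)} = \frac{288 + G}{G + \left(\frac{1}{G} + G^{2} + 9 G\right)} = \frac{288 + G}{\frac{1}{G} + G^{2} + 10 G}$)
$\frac{1}{-63622 + k{\left(\frac{1}{-196} \right)}} = \frac{1}{-63622 + \frac{288 + \frac{1}{-196}}{\left(-196\right) \left(1 + \left(\frac{1}{-196}\right)^{3} + 10 \left(\frac{1}{-196}\right)^{2}\right)}} = \frac{1}{-63622 - \frac{288 - \frac{1}{196}}{196 \left(1 + \left(- \frac{1}{196}\right)^{3} + 10 \left(- \frac{1}{196}\right)^{2}\right)}} = \frac{1}{-63622 - \frac{1}{196} \frac{1}{1 - \frac{1}{7529536} + 10 \cdot \frac{1}{38416}} \cdot \frac{56447}{196}} = \frac{1}{-63622 - \frac{1}{196} \frac{1}{1 - \frac{1}{7529536} + \frac{5}{19208}} \cdot \frac{56447}{196}} = \frac{1}{-63622 - \frac{1}{196} \frac{1}{\frac{7531495}{7529536}} \cdot \frac{56447}{196}} = \frac{1}{-63622 - \frac{38416}{7531495} \cdot \frac{56447}{196}} = \frac{1}{-63622 - \frac{11063612}{7531495}} = \frac{1}{- \frac{479179838502}{7531495}} = - \frac{7531495}{479179838502}$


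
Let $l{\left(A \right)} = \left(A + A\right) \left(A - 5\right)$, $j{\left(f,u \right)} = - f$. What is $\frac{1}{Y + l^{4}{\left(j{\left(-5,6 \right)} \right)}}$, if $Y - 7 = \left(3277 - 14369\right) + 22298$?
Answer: $\frac{1}{11213} \approx 8.9182 \cdot 10^{-5}$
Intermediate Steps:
$l{\left(A \right)} = 2 A \left(-5 + A\right)$
$Y = 11213$ ($Y = 7 + \left(\left(3277 - 14369\right) + 22298\right) = 7 + \left(-11092 + 22298\right) = 7 + 11206 = 11213$)
$\frac{1}{Y + l^{4}{\left(j{\left(-5,6 \right)} \right)}} = \frac{1}{11213 + \left(2 \left(\left(-1\right) \left(-5\right)\right) \left(-5 - -5\right)\right)^{4}} = \frac{1}{11213 + \left(2 \cdot 5 \left(-5 + 5\right)\right)^{4}} = \frac{1}{11213 + \left(2 \cdot 5 \cdot 0\right)^{4}} = \frac{1}{11213 + 0^{4}} = \frac{1}{11213 + 0} = \frac{1}{11213}$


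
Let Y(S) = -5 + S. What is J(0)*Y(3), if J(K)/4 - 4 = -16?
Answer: 96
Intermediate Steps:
J(K) = -48 (J(K) = 16 + 4*(-16) = 16 - 64 = -48)
J(0)*Y(3) = -48*(-5 + 3) = -48*(-2) = 96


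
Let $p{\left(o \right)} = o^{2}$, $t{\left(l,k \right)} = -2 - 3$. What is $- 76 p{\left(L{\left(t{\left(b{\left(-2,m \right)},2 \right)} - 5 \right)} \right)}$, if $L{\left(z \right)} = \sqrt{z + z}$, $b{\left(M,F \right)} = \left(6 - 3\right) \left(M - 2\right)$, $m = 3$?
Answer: $1520$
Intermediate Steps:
$b{\left(M,F \right)} = -6 + 3 M$ ($b{\left(M,F \right)} = 3 \left(-2 + M\right) = -6 + 3 M$)
$t{\left(l,k \right)} = -5$
$L{\left(z \right)} = \sqrt{2} \sqrt{z}$ ($L{\left(z \right)} = \sqrt{2 z} = \sqrt{2} \sqrt{z}$)
$- 76 p{\left(L{\left(t{\left(b{\left(-2,m \right)},2 \right)} - 5 \right)} \right)} = - 76 \left(\sqrt{2} \sqrt{-5 - 5}\right)^{2} = - 76 \left(\sqrt{2} \sqrt{-10}\right)^{2} = - 76 \left(\sqrt{2} i \sqrt{10}\right)^{2} = - 76 \left(2 i \sqrt{5}\right)^{2} = \left(-76\right) \left(-20\right) = 1520$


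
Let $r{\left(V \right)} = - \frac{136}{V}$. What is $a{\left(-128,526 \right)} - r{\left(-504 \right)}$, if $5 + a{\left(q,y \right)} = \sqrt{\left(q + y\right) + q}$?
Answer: $- \frac{332}{63} + 3 \sqrt{30} \approx 11.162$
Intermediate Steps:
$a{\left(q,y \right)} = -5 + \sqrt{y + 2 q}$ ($a{\left(q,y \right)} = -5 + \sqrt{\left(q + y\right) + q} = -5 + \sqrt{y + 2 q}$)
$a{\left(-128,526 \right)} - r{\left(-504 \right)} = \left(-5 + \sqrt{526 + 2 \left(-128\right)}\right) - - \frac{136}{-504} = \left(-5 + \sqrt{526 - 256}\right) - \left(-136\right) \left(- \frac{1}{504}\right) = \left(-5 + \sqrt{270}\right) - \frac{17}{63} = \left(-5 + 3 \sqrt{30}\right) - \frac{17}{63} = - \frac{332}{63} + 3 \sqrt{30}$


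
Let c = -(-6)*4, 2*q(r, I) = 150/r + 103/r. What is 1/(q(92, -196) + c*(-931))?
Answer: -8/178741 ≈ -4.4758e-5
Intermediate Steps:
q(r, I) = 253/(2*r) (q(r, I) = (150/r + 103/r)/2 = (253/r)/2 = 253/(2*r))
c = 24 (c = -1*(-24) = 24)
1/(q(92, -196) + c*(-931)) = 1/((253/2)/92 + 24*(-931)) = 1/((253/2)*(1/92) - 22344) = 1/(11/8 - 22344) = 1/(-178741/8) = -8/178741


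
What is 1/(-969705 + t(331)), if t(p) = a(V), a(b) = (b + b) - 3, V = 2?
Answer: -1/969704 ≈ -1.0312e-6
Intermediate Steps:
a(b) = -3 + 2*b (a(b) = 2*b - 3 = -3 + 2*b)
t(p) = 1 (t(p) = -3 + 2*2 = -3 + 4 = 1)
1/(-969705 + t(331)) = 1/(-969705 + 1) = 1/(-969704) = -1/969704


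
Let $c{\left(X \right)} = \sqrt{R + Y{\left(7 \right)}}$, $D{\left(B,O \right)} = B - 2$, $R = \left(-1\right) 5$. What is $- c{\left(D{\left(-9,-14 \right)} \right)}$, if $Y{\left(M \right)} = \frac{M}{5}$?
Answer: $- \frac{3 i \sqrt{10}}{5} \approx - 1.8974 i$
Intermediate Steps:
$Y{\left(M \right)} = \frac{M}{5}$ ($Y{\left(M \right)} = M \frac{1}{5} = \frac{M}{5}$)
$R = -5$
$D{\left(B,O \right)} = -2 + B$
$c{\left(X \right)} = \frac{3 i \sqrt{10}}{5}$ ($c{\left(X \right)} = \sqrt{-5 + \frac{1}{5} \cdot 7} = \sqrt{-5 + \frac{7}{5}} = \sqrt{- \frac{18}{5}} = \frac{3 i \sqrt{10}}{5}$)
$- c{\left(D{\left(-9,-14 \right)} \right)} = - \frac{3 i \sqrt{10}}{5}$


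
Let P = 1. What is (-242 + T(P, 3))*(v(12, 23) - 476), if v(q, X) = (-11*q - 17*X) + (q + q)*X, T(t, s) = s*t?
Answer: 106833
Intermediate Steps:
v(q, X) = -17*X - 11*q + 2*X*q (v(q, X) = (-17*X - 11*q) + (2*q)*X = (-17*X - 11*q) + 2*X*q = -17*X - 11*q + 2*X*q)
(-242 + T(P, 3))*(v(12, 23) - 476) = (-242 + 3*1)*((-17*23 - 11*12 + 2*23*12) - 476) = (-242 + 3)*((-391 - 132 + 552) - 476) = -239*(29 - 476) = -239*(-447) = 106833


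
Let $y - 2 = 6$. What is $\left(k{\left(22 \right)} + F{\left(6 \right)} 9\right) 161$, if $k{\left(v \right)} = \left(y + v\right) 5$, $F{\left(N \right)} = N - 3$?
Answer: $28497$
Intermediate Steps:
$y = 8$ ($y = 2 + 6 = 8$)
$F{\left(N \right)} = -3 + N$ ($F{\left(N \right)} = N - 3 = -3 + N$)
$k{\left(v \right)} = 40 + 5 v$ ($k{\left(v \right)} = \left(8 + v\right) 5 = 40 + 5 v$)
$\left(k{\left(22 \right)} + F{\left(6 \right)} 9\right) 161 = \left(\left(40 + 5 \cdot 22\right) + \left(-3 + 6\right) 9\right) 161 = \left(\left(40 + 110\right) + 3 \cdot 9\right) 161 = \left(150 + 27\right) 161 = 177 \cdot 161 = 28497$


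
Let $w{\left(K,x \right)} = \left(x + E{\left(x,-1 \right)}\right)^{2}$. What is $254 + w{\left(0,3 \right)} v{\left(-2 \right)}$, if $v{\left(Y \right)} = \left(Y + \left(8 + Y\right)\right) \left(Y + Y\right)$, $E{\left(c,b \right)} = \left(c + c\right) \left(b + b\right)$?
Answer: $-1042$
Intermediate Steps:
$E{\left(c,b \right)} = 4 b c$ ($E{\left(c,b \right)} = 2 c 2 b = 4 b c$)
$w{\left(K,x \right)} = 9 x^{2}$ ($w{\left(K,x \right)} = \left(x + 4 \left(-1\right) x\right)^{2} = \left(x - 4 x\right)^{2} = \left(- 3 x\right)^{2} = 9 x^{2}$)
$v{\left(Y \right)} = 2 Y \left(8 + 2 Y\right)$ ($v{\left(Y \right)} = \left(8 + 2 Y\right) 2 Y = 2 Y \left(8 + 2 Y\right)$)
$254 + w{\left(0,3 \right)} v{\left(-2 \right)} = 254 + 9 \cdot 3^{2} \cdot 4 \left(-2\right) \left(4 - 2\right) = 254 + 9 \cdot 9 \cdot 4 \left(-2\right) 2 = 254 + 81 \left(-16\right) = 254 - 1296 = -1042$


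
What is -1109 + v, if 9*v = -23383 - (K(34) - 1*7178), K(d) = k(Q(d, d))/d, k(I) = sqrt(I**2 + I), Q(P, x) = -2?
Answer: -26186/9 - sqrt(2)/306 ≈ -2909.6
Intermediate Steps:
k(I) = sqrt(I + I**2)
K(d) = sqrt(2)/d (K(d) = sqrt(-2*(1 - 2))/d = sqrt(-2*(-1))/d = sqrt(2)/d)
v = -16205/9 - sqrt(2)/306 (v = (-23383 - (sqrt(2)/34 - 1*7178))/9 = (-23383 - (sqrt(2)*(1/34) - 7178))/9 = (-23383 - (sqrt(2)/34 - 7178))/9 = (-23383 - (-7178 + sqrt(2)/34))/9 = (-23383 + (7178 - sqrt(2)/34))/9 = (-16205 - sqrt(2)/34)/9 = -16205/9 - sqrt(2)/306 ≈ -1800.6)
-1109 + v = -1109 + (-16205/9 - sqrt(2)/306) = -26186/9 - sqrt(2)/306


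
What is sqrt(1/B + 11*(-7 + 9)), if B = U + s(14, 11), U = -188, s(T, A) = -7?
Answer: sqrt(836355)/195 ≈ 4.6899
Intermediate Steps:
B = -195 (B = -188 - 7 = -195)
sqrt(1/B + 11*(-7 + 9)) = sqrt(1/(-195) + 11*(-7 + 9)) = sqrt(-1/195 + 11*2) = sqrt(-1/195 + 22) = sqrt(4289/195) = sqrt(836355)/195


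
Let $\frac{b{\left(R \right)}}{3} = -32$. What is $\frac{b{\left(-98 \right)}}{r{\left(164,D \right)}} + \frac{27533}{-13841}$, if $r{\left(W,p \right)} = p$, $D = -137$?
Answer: $- \frac{2443285}{1896217} \approx -1.2885$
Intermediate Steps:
$b{\left(R \right)} = -96$ ($b{\left(R \right)} = 3 \left(-32\right) = -96$)
$\frac{b{\left(-98 \right)}}{r{\left(164,D \right)}} + \frac{27533}{-13841} = - \frac{96}{-137} + \frac{27533}{-13841} = \left(-96\right) \left(- \frac{1}{137}\right) + 27533 \left(- \frac{1}{13841}\right) = \frac{96}{137} - \frac{27533}{13841} = - \frac{2443285}{1896217}$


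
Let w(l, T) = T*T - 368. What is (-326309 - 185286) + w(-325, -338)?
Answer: -397719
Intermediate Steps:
w(l, T) = -368 + T² (w(l, T) = T² - 368 = -368 + T²)
(-326309 - 185286) + w(-325, -338) = (-326309 - 185286) + (-368 + (-338)²) = -511595 + (-368 + 114244) = -511595 + 113876 = -397719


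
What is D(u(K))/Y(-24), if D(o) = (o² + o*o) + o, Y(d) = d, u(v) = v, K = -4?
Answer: -7/6 ≈ -1.1667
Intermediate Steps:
D(o) = o + 2*o² (D(o) = (o² + o²) + o = 2*o² + o = o + 2*o²)
D(u(K))/Y(-24) = -4*(1 + 2*(-4))/(-24) = -4*(1 - 8)*(-1/24) = -4*(-7)*(-1/24) = 28*(-1/24) = -7/6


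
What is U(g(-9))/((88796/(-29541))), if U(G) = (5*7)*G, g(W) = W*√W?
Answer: 27916245*I/88796 ≈ 314.39*I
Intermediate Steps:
g(W) = W^(3/2)
U(G) = 35*G
U(g(-9))/((88796/(-29541))) = (35*(-9)^(3/2))/((88796/(-29541))) = (35*(-27*I))/((88796*(-1/29541))) = (-945*I)/(-88796/29541) = -945*I*(-29541/88796) = 27916245*I/88796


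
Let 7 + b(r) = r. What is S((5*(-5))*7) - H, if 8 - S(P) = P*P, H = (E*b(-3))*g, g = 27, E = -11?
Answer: -33587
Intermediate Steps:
b(r) = -7 + r
H = 2970 (H = -11*(-7 - 3)*27 = -11*(-10)*27 = 110*27 = 2970)
S(P) = 8 - P² (S(P) = 8 - P*P = 8 - P²)
S((5*(-5))*7) - H = (8 - ((5*(-5))*7)²) - 1*2970 = (8 - (-25*7)²) - 2970 = (8 - 1*(-175)²) - 2970 = (8 - 1*30625) - 2970 = (8 - 30625) - 2970 = -30617 - 2970 = -33587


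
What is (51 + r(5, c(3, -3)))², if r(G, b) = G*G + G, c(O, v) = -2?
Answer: 6561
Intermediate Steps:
r(G, b) = G + G² (r(G, b) = G² + G = G + G²)
(51 + r(5, c(3, -3)))² = (51 + 5*(1 + 5))² = (51 + 5*6)² = (51 + 30)² = 81² = 6561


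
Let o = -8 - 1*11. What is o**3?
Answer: -6859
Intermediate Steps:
o = -19 (o = -8 - 11 = -19)
o**3 = (-19)**3 = -6859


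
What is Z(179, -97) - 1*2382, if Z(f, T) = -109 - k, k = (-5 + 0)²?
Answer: -2516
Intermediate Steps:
k = 25 (k = (-5)² = 25)
Z(f, T) = -134 (Z(f, T) = -109 - 1*25 = -109 - 25 = -134)
Z(179, -97) - 1*2382 = -134 - 1*2382 = -134 - 2382 = -2516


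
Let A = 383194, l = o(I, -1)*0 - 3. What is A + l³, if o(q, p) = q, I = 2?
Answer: 383167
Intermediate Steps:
l = -3 (l = 2*0 - 3 = 0 - 3 = -3)
A + l³ = 383194 + (-3)³ = 383194 - 27 = 383167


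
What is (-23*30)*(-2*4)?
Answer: 5520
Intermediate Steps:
(-23*30)*(-2*4) = -690*(-8) = 5520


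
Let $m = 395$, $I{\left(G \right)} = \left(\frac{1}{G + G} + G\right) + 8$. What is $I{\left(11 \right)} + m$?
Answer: $\frac{9109}{22} \approx 414.05$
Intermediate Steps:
$I{\left(G \right)} = 8 + G + \frac{1}{2 G}$ ($I{\left(G \right)} = \left(\frac{1}{2 G} + G\right) + 8 = \left(G + \frac{1}{2 G}\right) + 8 = 8 + G + \frac{1}{2 G}$)
$I{\left(11 \right)} + m = \left(8 + 11 + \frac{1}{2 \cdot 11}\right) + 395 = \left(8 + 11 + \frac{1}{2} \cdot \frac{1}{11}\right) + 395 = \left(8 + 11 + \frac{1}{22}\right) + 395 = \frac{419}{22} + 395 = \frac{9109}{22}$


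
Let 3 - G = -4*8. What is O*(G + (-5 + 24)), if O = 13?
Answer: 702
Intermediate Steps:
G = 35 (G = 3 - (-4)*8 = 3 - 1*(-32) = 3 + 32 = 35)
O*(G + (-5 + 24)) = 13*(35 + (-5 + 24)) = 13*(35 + 19) = 13*54 = 702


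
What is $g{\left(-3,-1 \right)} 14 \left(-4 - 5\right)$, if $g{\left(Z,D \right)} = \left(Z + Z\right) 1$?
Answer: $756$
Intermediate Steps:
$g{\left(Z,D \right)} = 2 Z$ ($g{\left(Z,D \right)} = 2 Z 1 = 2 Z$)
$g{\left(-3,-1 \right)} 14 \left(-4 - 5\right) = 2 \left(-3\right) 14 \left(-4 - 5\right) = \left(-6\right) 14 \left(-9\right) = \left(-84\right) \left(-9\right) = 756$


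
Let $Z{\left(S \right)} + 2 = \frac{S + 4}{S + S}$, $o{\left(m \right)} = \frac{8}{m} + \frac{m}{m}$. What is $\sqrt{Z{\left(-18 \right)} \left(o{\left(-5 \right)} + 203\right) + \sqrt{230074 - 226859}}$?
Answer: $\frac{\sqrt{-73370 + 225 \sqrt{3215}}}{15} \approx 16.413 i$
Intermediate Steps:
$o{\left(m \right)} = 1 + \frac{8}{m}$ ($o{\left(m \right)} = \frac{8}{m} + 1 = 1 + \frac{8}{m}$)
$Z{\left(S \right)} = -2 + \frac{4 + S}{2 S}$ ($Z{\left(S \right)} = -2 + \frac{S + 4}{S + S} = -2 + \frac{4 + S}{2 S}$)
$\sqrt{Z{\left(-18 \right)} \left(o{\left(-5 \right)} + 203\right) + \sqrt{230074 - 226859}} = \sqrt{\left(- \frac{3}{2} + \frac{2}{-18}\right) \left(\frac{8 - 5}{-5} + 203\right) + \sqrt{230074 - 226859}} = \sqrt{\left(- \frac{3}{2} + 2 \left(- \frac{1}{18}\right)\right) \left(\left(- \frac{1}{5}\right) 3 + 203\right) + \sqrt{3215}} = \sqrt{\left(- \frac{3}{2} - \frac{1}{9}\right) \left(- \frac{3}{5} + 203\right) + \sqrt{3215}} = \sqrt{\left(- \frac{29}{18}\right) \frac{1012}{5} + \sqrt{3215}} = \sqrt{- \frac{14674}{45} + \sqrt{3215}}$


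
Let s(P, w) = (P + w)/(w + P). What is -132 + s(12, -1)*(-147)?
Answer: -279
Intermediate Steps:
s(P, w) = 1 (s(P, w) = (P + w)/(P + w) = 1)
-132 + s(12, -1)*(-147) = -132 + 1*(-147) = -132 - 147 = -279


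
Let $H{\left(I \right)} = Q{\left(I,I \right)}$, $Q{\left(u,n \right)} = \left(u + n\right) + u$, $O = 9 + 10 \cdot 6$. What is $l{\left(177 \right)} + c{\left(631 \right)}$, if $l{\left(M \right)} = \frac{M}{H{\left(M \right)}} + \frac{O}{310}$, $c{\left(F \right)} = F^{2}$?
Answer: $\frac{370290247}{930} \approx 3.9816 \cdot 10^{5}$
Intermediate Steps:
$O = 69$ ($O = 9 + 60 = 69$)
$Q{\left(u,n \right)} = n + 2 u$ ($Q{\left(u,n \right)} = \left(n + u\right) + u = n + 2 u$)
$H{\left(I \right)} = 3 I$ ($H{\left(I \right)} = I + 2 I = 3 I$)
$l{\left(M \right)} = \frac{517}{930}$ ($l{\left(M \right)} = \frac{M}{3 M} + \frac{69}{310} = M \frac{1}{3 M} + 69 \cdot \frac{1}{310} = \frac{1}{3} + \frac{69}{310} = \frac{517}{930}$)
$l{\left(177 \right)} + c{\left(631 \right)} = \frac{517}{930} + 631^{2} = \frac{517}{930} + 398161 = \frac{370290247}{930}$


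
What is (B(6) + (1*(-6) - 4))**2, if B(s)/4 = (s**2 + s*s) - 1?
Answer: 75076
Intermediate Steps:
B(s) = -4 + 8*s**2 (B(s) = 4*((s**2 + s*s) - 1) = 4*((s**2 + s**2) - 1) = 4*(2*s**2 - 1) = 4*(-1 + 2*s**2) = -4 + 8*s**2)
(B(6) + (1*(-6) - 4))**2 = ((-4 + 8*6**2) + (1*(-6) - 4))**2 = ((-4 + 8*36) + (-6 - 4))**2 = ((-4 + 288) - 10)**2 = (284 - 10)**2 = 274**2 = 75076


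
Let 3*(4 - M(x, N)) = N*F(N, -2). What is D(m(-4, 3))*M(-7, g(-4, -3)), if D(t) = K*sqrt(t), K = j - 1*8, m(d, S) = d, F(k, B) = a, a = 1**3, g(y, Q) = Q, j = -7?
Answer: -150*I ≈ -150.0*I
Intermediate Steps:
a = 1
F(k, B) = 1
M(x, N) = 4 - N/3
K = -15 (K = -7 - 1*8 = -7 - 8 = -15)
D(t) = -15*sqrt(t)
D(m(-4, 3))*M(-7, g(-4, -3)) = (-30*I)*(4 - 1/3*(-3)) = (-30*I)*(4 + 1) = -30*I*5 = -150*I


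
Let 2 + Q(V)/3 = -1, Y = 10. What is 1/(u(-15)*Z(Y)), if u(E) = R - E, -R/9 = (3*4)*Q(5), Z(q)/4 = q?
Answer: 1/39480 ≈ 2.5329e-5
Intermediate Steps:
Q(V) = -9 (Q(V) = -6 + 3*(-1) = -6 - 3 = -9)
Z(q) = 4*q
R = 972 (R = -9*3*4*(-9) = -108*(-9) = -9*(-108) = 972)
u(E) = 972 - E
1/(u(-15)*Z(Y)) = 1/((972 - 1*(-15))*(4*10)) = 1/((972 + 15)*40) = 1/(987*40) = 1/39480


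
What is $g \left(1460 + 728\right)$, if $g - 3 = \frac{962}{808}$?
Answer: $\frac{926071}{101} \approx 9169.0$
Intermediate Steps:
$g = \frac{1693}{404}$ ($g = 3 + \frac{962}{808} = 3 + 962 \cdot \frac{1}{808} = 3 + \frac{481}{404} = \frac{1693}{404} \approx 4.1906$)
$g \left(1460 + 728\right) = \frac{1693 \left(1460 + 728\right)}{404} = \frac{1693}{404} \cdot 2188 = \frac{926071}{101}$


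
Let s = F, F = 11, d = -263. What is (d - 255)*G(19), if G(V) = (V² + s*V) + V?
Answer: -305102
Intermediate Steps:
s = 11
G(V) = V² + 12*V (G(V) = (V² + 11*V) + V = V² + 12*V)
(d - 255)*G(19) = (-263 - 255)*(19*(12 + 19)) = -9842*31 = -518*589 = -305102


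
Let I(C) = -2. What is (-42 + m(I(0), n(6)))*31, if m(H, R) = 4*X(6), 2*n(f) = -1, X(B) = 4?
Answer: -806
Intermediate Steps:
n(f) = -1/2 (n(f) = (1/2)*(-1) = -1/2)
m(H, R) = 16 (m(H, R) = 4*4 = 16)
(-42 + m(I(0), n(6)))*31 = (-42 + 16)*31 = -26*31 = -806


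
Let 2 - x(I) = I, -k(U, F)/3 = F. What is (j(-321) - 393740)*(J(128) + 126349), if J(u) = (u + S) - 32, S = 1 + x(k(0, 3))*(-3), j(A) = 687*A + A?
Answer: -77691912844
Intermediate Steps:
k(U, F) = -3*F
x(I) = 2 - I
j(A) = 688*A
S = -32 (S = 1 + (2 - (-3)*3)*(-3) = 1 + (2 - 1*(-9))*(-3) = 1 + (2 + 9)*(-3) = 1 + 11*(-3) = 1 - 33 = -32)
J(u) = -64 + u (J(u) = (u - 32) - 32 = (-32 + u) - 32 = -64 + u)
(j(-321) - 393740)*(J(128) + 126349) = (688*(-321) - 393740)*((-64 + 128) + 126349) = (-220848 - 393740)*(64 + 126349) = -614588*126413 = -77691912844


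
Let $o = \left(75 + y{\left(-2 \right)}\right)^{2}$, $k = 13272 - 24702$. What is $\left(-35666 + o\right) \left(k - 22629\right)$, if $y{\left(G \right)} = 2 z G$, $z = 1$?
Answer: $1043056875$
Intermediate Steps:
$y{\left(G \right)} = 2 G$ ($y{\left(G \right)} = 2 \cdot 1 G = 2 G$)
$k = -11430$
$o = 5041$ ($o = \left(75 + 2 \left(-2\right)\right)^{2} = \left(75 - 4\right)^{2} = 71^{2} = 5041$)
$\left(-35666 + o\right) \left(k - 22629\right) = \left(-35666 + 5041\right) \left(-11430 - 22629\right) = \left(-30625\right) \left(-34059\right) = 1043056875$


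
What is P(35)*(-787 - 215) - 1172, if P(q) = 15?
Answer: -16202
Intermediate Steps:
P(35)*(-787 - 215) - 1172 = 15*(-787 - 215) - 1172 = 15*(-1002) - 1172 = -15030 - 1172 = -16202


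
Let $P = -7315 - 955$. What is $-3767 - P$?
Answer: $4503$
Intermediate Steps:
$P = -8270$ ($P = -7315 - 955 = -8270$)
$-3767 - P = -3767 - -8270 = -3767 + 8270 = 4503$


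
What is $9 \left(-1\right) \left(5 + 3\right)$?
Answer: $-72$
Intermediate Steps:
$9 \left(-1\right) \left(5 + 3\right) = \left(-9\right) 8 = -72$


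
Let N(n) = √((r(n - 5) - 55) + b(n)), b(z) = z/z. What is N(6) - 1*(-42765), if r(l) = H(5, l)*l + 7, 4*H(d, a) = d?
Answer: 42765 + I*√183/2 ≈ 42765.0 + 6.7639*I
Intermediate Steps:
H(d, a) = d/4
r(l) = 7 + 5*l/4 (r(l) = ((¼)*5)*l + 7 = 5*l/4 + 7 = 7 + 5*l/4)
b(z) = 1
N(n) = √(-213/4 + 5*n/4) (N(n) = √(((7 + 5*(n - 5)/4) - 55) + 1) = √(((7 + 5*(-5 + n)/4) - 55) + 1) = √(((7 + (-25/4 + 5*n/4)) - 55) + 1) = √(((¾ + 5*n/4) - 55) + 1) = √((-217/4 + 5*n/4) + 1) = √(-213/4 + 5*n/4))
N(6) - 1*(-42765) = √(-213 + 5*6)/2 - 1*(-42765) = √(-213 + 30)/2 + 42765 = √(-183)/2 + 42765 = (I*√183)/2 + 42765 = I*√183/2 + 42765 = 42765 + I*√183/2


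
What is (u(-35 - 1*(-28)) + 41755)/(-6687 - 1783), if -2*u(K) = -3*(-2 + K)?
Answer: -83483/16940 ≈ -4.9282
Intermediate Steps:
u(K) = -3 + 3*K/2 (u(K) = -(-3)*(-2 + K)/2 = -(6 - 3*K)/2 = -3 + 3*K/2)
(u(-35 - 1*(-28)) + 41755)/(-6687 - 1783) = ((-3 + 3*(-35 - 1*(-28))/2) + 41755)/(-6687 - 1783) = ((-3 + 3*(-35 + 28)/2) + 41755)/(-8470) = ((-3 + (3/2)*(-7)) + 41755)*(-1/8470) = ((-3 - 21/2) + 41755)*(-1/8470) = (-27/2 + 41755)*(-1/8470) = (83483/2)*(-1/8470) = -83483/16940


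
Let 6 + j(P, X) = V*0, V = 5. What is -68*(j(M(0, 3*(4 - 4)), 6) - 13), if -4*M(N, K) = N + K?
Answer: 1292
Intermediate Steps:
M(N, K) = -K/4 - N/4 (M(N, K) = -(N + K)/4 = -(K + N)/4 = -K/4 - N/4)
j(P, X) = -6 (j(P, X) = -6 + 5*0 = -6 + 0 = -6)
-68*(j(M(0, 3*(4 - 4)), 6) - 13) = -68*(-6 - 13) = -68*(-19) = 1292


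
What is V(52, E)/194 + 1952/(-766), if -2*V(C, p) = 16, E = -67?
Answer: -96204/37151 ≈ -2.5895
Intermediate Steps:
V(C, p) = -8 (V(C, p) = -½*16 = -8)
V(52, E)/194 + 1952/(-766) = -8/194 + 1952/(-766) = -8*1/194 + 1952*(-1/766) = -4/97 - 976/383 = -96204/37151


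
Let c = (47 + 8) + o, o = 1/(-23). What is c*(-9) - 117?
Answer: -14067/23 ≈ -611.61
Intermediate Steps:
o = -1/23 ≈ -0.043478
c = 1264/23 (c = (47 + 8) - 1/23 = 55 - 1/23 = 1264/23 ≈ 54.957)
c*(-9) - 117 = (1264/23)*(-9) - 117 = -11376/23 - 117 = -14067/23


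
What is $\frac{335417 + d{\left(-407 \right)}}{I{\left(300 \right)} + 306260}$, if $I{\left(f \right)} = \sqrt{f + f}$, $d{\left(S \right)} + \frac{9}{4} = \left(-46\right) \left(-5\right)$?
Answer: $\frac{20558912227}{18759037400} - \frac{1342579 \sqrt{6}}{37518074800} \approx 1.0959$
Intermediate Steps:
$d{\left(S \right)} = \frac{911}{4}$ ($d{\left(S \right)} = - \frac{9}{4} - -230 = - \frac{9}{4} + 230 = \frac{911}{4}$)
$I{\left(f \right)} = \sqrt{2} \sqrt{f}$ ($I{\left(f \right)} = \sqrt{2 f} = \sqrt{2} \sqrt{f}$)
$\frac{335417 + d{\left(-407 \right)}}{I{\left(300 \right)} + 306260} = \frac{335417 + \frac{911}{4}}{\sqrt{2} \sqrt{300} + 306260} = \frac{1342579}{4 \left(\sqrt{2} \cdot 10 \sqrt{3} + 306260\right)} = \frac{1342579}{4 \left(10 \sqrt{6} + 306260\right)} = \frac{1342579}{4 \left(306260 + 10 \sqrt{6}\right)}$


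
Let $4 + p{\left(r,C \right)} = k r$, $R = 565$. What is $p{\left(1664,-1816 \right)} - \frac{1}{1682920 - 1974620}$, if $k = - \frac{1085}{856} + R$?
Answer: $\frac{29278224200507}{31211900} \approx 9.3805 \cdot 10^{5}$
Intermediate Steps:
$k = \frac{482555}{856}$ ($k = - \frac{1085}{856} + 565 = \frac{482555}{856} \approx 563.73$)
$p{\left(r,C \right)} = -4 + \frac{482555 r}{856}$
$p{\left(1664,-1816 \right)} - \frac{1}{1682920 - 1974620} = \left(-4 + \frac{482555}{856} \cdot 1664\right) - \frac{1}{1682920 - 1974620} = \left(-4 + \frac{100371440}{107}\right) - \frac{1}{-291700} = \frac{100371012}{107} - - \frac{1}{291700} = \frac{100371012}{107} + \frac{1}{291700} = \frac{29278224200507}{31211900}$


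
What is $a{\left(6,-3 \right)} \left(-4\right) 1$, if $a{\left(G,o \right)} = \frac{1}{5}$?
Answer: $- \frac{4}{5} \approx -0.8$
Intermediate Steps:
$a{\left(G,o \right)} = \frac{1}{5}$
$a{\left(6,-3 \right)} \left(-4\right) 1 = \frac{1}{5} \left(-4\right) 1 = \left(- \frac{4}{5}\right) 1 = - \frac{4}{5}$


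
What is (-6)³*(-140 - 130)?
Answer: 58320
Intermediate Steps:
(-6)³*(-140 - 130) = -216*(-270) = 58320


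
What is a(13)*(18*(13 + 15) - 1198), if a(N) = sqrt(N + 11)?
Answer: -1388*sqrt(6) ≈ -3399.9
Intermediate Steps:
a(N) = sqrt(11 + N)
a(13)*(18*(13 + 15) - 1198) = sqrt(11 + 13)*(18*(13 + 15) - 1198) = sqrt(24)*(18*28 - 1198) = (2*sqrt(6))*(504 - 1198) = (2*sqrt(6))*(-694) = -1388*sqrt(6)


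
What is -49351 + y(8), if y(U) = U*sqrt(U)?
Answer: -49351 + 16*sqrt(2) ≈ -49328.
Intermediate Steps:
y(U) = U**(3/2)
-49351 + y(8) = -49351 + 8**(3/2) = -49351 + 16*sqrt(2)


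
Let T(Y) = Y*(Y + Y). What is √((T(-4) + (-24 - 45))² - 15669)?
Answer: 10*I*√143 ≈ 119.58*I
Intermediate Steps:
T(Y) = 2*Y² (T(Y) = Y*(2*Y) = 2*Y²)
√((T(-4) + (-24 - 45))² - 15669) = √((2*(-4)² + (-24 - 45))² - 15669) = √((2*16 - 69)² - 15669) = √((32 - 69)² - 15669) = √((-37)² - 15669) = √(1369 - 15669) = √(-14300) = 10*I*√143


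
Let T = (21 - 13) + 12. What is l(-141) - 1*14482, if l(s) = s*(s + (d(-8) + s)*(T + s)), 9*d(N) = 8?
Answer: -7155110/3 ≈ -2.3850e+6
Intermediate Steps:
T = 20 (T = 8 + 12 = 20)
d(N) = 8/9 (d(N) = (⅑)*8 = 8/9)
l(s) = s*(s + (20 + s)*(8/9 + s)) (l(s) = s*(s + (8/9 + s)*(20 + s)) = s*(s + (20 + s)*(8/9 + s)))
l(-141) - 1*14482 = (⅑)*(-141)*(160 + 9*(-141)² + 197*(-141)) - 1*14482 = (⅑)*(-141)*(160 + 9*19881 - 27777) - 14482 = (⅑)*(-141)*(160 + 178929 - 27777) - 14482 = (⅑)*(-141)*151312 - 14482 = -7111664/3 - 14482 = -7155110/3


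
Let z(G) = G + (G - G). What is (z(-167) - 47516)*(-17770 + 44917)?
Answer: -1294450401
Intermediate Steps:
z(G) = G (z(G) = G + 0 = G)
(z(-167) - 47516)*(-17770 + 44917) = (-167 - 47516)*(-17770 + 44917) = -47683*27147 = -1294450401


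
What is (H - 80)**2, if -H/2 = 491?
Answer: 1127844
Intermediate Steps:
H = -982 (H = -2*491 = -982)
(H - 80)**2 = (-982 - 80)**2 = (-1062)**2 = 1127844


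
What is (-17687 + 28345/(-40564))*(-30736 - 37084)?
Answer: 12164938049415/10141 ≈ 1.1996e+9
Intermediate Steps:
(-17687 + 28345/(-40564))*(-30736 - 37084) = (-17687 + 28345*(-1/40564))*(-67820) = (-17687 - 28345/40564)*(-67820) = -717483813/40564*(-67820) = 12164938049415/10141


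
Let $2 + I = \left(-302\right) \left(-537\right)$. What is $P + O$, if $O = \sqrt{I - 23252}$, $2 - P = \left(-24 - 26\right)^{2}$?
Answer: $-2498 + 2 \sqrt{34730} \approx -2125.3$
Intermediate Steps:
$I = 162172$ ($I = -2 - -162174 = -2 + 162174 = 162172$)
$P = -2498$ ($P = 2 - \left(-24 - 26\right)^{2} = 2 - \left(-50\right)^{2} = 2 - 2500 = -2498$)
$O = 2 \sqrt{34730}$ ($O = \sqrt{162172 - 23252} = \sqrt{138920} = 2 \sqrt{34730} \approx 372.72$)
$P + O = -2498 + 2 \sqrt{34730}$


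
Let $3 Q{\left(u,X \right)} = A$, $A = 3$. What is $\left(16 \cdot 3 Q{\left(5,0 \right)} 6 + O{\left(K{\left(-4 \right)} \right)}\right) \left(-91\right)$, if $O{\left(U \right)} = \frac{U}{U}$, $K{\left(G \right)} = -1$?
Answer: $-26299$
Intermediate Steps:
$Q{\left(u,X \right)} = 1$ ($Q{\left(u,X \right)} = \frac{1}{3} \cdot 3 = 1$)
$O{\left(U \right)} = 1$
$\left(16 \cdot 3 Q{\left(5,0 \right)} 6 + O{\left(K{\left(-4 \right)} \right)}\right) \left(-91\right) = \left(16 \cdot 3 \cdot 1 \cdot 6 + 1\right) \left(-91\right) = \left(16 \cdot 3 \cdot 6 + 1\right) \left(-91\right) = \left(16 \cdot 18 + 1\right) \left(-91\right) = \left(288 + 1\right) \left(-91\right) = 289 \left(-91\right) = -26299$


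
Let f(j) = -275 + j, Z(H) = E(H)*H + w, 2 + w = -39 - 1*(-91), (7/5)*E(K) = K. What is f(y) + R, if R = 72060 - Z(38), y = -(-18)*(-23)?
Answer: 492027/7 ≈ 70290.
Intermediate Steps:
E(K) = 5*K/7
w = 50 (w = -2 + (-39 - 1*(-91)) = -2 + (-39 + 91) = -2 + 52 = 50)
Z(H) = 50 + 5*H²/7 (Z(H) = (5*H/7)*H + 50 = 5*H²/7 + 50 = 50 + 5*H²/7)
y = -414 (y = -18*23 = -414)
R = 496850/7 (R = 72060 - (50 + (5/7)*38²) = 72060 - (50 + (5/7)*1444) = 72060 - (50 + 7220/7) = 72060 - 1*7570/7 = 72060 - 7570/7 = 496850/7 ≈ 70979.)
f(y) + R = (-275 - 414) + 496850/7 = -689 + 496850/7 = 492027/7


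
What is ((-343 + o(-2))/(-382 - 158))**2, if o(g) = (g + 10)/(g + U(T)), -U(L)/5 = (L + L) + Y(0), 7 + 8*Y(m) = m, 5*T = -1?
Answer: 142587481/357210000 ≈ 0.39917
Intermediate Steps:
T = -1/5 (T = (1/5)*(-1) = -1/5 ≈ -0.20000)
Y(m) = -7/8 + m/8
U(L) = 35/8 - 10*L (U(L) = -5*((L + L) + (-7/8 + (1/8)*0)) = -5*(2*L + (-7/8 + 0)) = -5*(2*L - 7/8) = -5*(-7/8 + 2*L) = 35/8 - 10*L)
o(g) = (10 + g)/(51/8 + g) (o(g) = (g + 10)/(g + (35/8 - 10*(-1/5))) = (10 + g)/(g + (35/8 + 2)) = (10 + g)/(g + 51/8) = (10 + g)/(51/8 + g))
((-343 + o(-2))/(-382 - 158))**2 = ((-343 + 8*(10 - 2)/(51 + 8*(-2)))/(-382 - 158))**2 = ((-343 + 8*8/(51 - 16))/(-540))**2 = ((-343 + 8*8/35)*(-1/540))**2 = ((-343 + 8*(1/35)*8)*(-1/540))**2 = ((-343 + 64/35)*(-1/540))**2 = (-11941/35*(-1/540))**2 = (11941/18900)**2 = 142587481/357210000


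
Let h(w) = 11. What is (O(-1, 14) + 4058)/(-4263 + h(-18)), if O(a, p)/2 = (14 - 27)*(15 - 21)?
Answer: -2107/2126 ≈ -0.99106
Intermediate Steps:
O(a, p) = 156 (O(a, p) = 2*((14 - 27)*(15 - 21)) = 2*(-13*(-6)) = 2*78 = 156)
(O(-1, 14) + 4058)/(-4263 + h(-18)) = (156 + 4058)/(-4263 + 11) = 4214/(-4252) = 4214*(-1/4252) = -2107/2126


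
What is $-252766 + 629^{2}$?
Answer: $142875$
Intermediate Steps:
$-252766 + 629^{2} = -252766 + 395641 = 142875$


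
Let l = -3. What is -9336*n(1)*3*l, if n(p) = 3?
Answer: 252072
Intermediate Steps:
-9336*n(1)*3*l = -9336*3*3*(-3) = -84024*(-3) = -9336*(-27) = 252072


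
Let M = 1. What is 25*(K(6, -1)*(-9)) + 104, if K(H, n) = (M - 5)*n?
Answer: -796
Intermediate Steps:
K(H, n) = -4*n (K(H, n) = (1 - 5)*n = -4*n)
25*(K(6, -1)*(-9)) + 104 = 25*(-4*(-1)*(-9)) + 104 = 25*(4*(-9)) + 104 = 25*(-36) + 104 = -900 + 104 = -796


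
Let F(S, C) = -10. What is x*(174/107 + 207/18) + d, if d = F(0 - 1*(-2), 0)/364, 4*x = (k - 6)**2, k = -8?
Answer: 6262398/9737 ≈ 643.15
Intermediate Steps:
x = 49 (x = (-8 - 6)**2/4 = (1/4)*(-14)**2 = (1/4)*196 = 49)
d = -5/182 (d = -10/364 = -10*1/364 = -5/182 ≈ -0.027473)
x*(174/107 + 207/18) + d = 49*(174/107 + 207/18) - 5/182 = 49*(174*(1/107) + 207*(1/18)) - 5/182 = 49*(174/107 + 23/2) - 5/182 = 49*(2809/214) - 5/182 = 137641/214 - 5/182 = 6262398/9737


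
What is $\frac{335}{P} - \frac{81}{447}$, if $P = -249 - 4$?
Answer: $- \frac{56746}{37697} \approx -1.5053$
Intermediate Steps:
$P = -253$ ($P = -249 - 4 = -253$)
$\frac{335}{P} - \frac{81}{447} = \frac{335}{-253} - \frac{81}{447} = 335 \left(- \frac{1}{253}\right) - \frac{27}{149} = - \frac{335}{253} - \frac{27}{149} = - \frac{56746}{37697}$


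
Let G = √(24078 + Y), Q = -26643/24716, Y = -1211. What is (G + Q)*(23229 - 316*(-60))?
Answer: -1124041527/24716 + 42189*√22867 ≈ 6.3343e+6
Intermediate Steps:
Q = -26643/24716 (Q = -26643*1/24716 = -26643/24716 ≈ -1.0780)
G = √22867 (G = √(24078 - 1211) = √22867 ≈ 151.22)
(G + Q)*(23229 - 316*(-60)) = (√22867 - 26643/24716)*(23229 - 316*(-60)) = (-26643/24716 + √22867)*(23229 + 18960) = (-26643/24716 + √22867)*42189 = -1124041527/24716 + 42189*√22867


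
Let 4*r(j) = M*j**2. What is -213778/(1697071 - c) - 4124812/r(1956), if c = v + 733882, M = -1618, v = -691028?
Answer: -81004399652233/640012881629826 ≈ -0.12657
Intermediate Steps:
r(j) = -809*j**2/2 (r(j) = (-1618*j**2)/4 = -809*j**2/2)
c = 42854 (c = -691028 + 733882 = 42854)
-213778/(1697071 - c) - 4124812/r(1956) = -213778/(1697071 - 1*42854) - 4124812/((-809/2*1956**2)) = -213778/(1697071 - 42854) - 4124812/((-809/2*3825936)) = -213778/1654217 - 4124812/(-1547591112) = -213778*1/1654217 - 4124812*(-1/1547591112) = -213778/1654217 + 1031203/386897778 = -81004399652233/640012881629826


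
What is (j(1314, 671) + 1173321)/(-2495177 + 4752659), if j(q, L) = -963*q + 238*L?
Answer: 67637/2257482 ≈ 0.029961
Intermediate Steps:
(j(1314, 671) + 1173321)/(-2495177 + 4752659) = ((-963*1314 + 238*671) + 1173321)/(-2495177 + 4752659) = ((-1265382 + 159698) + 1173321)/2257482 = (-1105684 + 1173321)*(1/2257482) = 67637*(1/2257482) = 67637/2257482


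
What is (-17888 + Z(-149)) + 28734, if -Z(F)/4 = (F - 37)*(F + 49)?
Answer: -63554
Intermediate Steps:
Z(F) = -4*(-37 + F)*(49 + F) (Z(F) = -4*(F - 37)*(F + 49) = -4*(-37 + F)*(49 + F))
(-17888 + Z(-149)) + 28734 = (-17888 + (7252 - 48*(-149) - 4*(-149)**2)) + 28734 = (-17888 + (7252 + 7152 - 4*22201)) + 28734 = (-17888 + (7252 + 7152 - 88804)) + 28734 = (-17888 - 74400) + 28734 = -92288 + 28734 = -63554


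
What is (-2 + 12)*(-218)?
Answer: -2180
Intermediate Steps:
(-2 + 12)*(-218) = 10*(-218) = -2180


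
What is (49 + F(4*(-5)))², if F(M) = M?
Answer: 841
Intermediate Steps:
(49 + F(4*(-5)))² = (49 + 4*(-5))² = (49 - 20)² = 29² = 841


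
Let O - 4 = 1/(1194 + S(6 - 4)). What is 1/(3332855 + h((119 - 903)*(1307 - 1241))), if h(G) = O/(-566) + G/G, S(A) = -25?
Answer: 661654/2205197499147 ≈ 3.0004e-7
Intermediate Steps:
O = 4677/1169 (O = 4 + 1/(1194 - 25) = 4 + 1/1169 = 4677/1169 ≈ 4.0009)
h(G) = 656977/661654 (h(G) = (4677/1169)/(-566) + G/G = (4677/1169)*(-1/566) + 1 = -4677/661654 + 1 = 656977/661654)
1/(3332855 + h((119 - 903)*(1307 - 1241))) = 1/(3332855 + 656977/661654) = 1/(2205197499147/661654) = 661654/2205197499147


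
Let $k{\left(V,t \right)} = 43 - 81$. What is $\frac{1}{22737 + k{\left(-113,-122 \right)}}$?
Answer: $\frac{1}{22699} \approx 4.4055 \cdot 10^{-5}$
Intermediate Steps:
$k{\left(V,t \right)} = -38$ ($k{\left(V,t \right)} = 43 - 81 = -38$)
$\frac{1}{22737 + k{\left(-113,-122 \right)}} = \frac{1}{22737 - 38} = \frac{1}{22699}$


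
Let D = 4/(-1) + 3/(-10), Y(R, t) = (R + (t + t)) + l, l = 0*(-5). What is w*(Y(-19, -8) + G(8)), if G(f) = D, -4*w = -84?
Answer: -8253/10 ≈ -825.30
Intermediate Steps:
l = 0
w = 21 (w = -1/4*(-84) = 21)
Y(R, t) = R + 2*t (Y(R, t) = (R + (t + t)) + 0 = (R + 2*t) + 0 = R + 2*t)
D = -43/10 (D = 4*(-1) + 3*(-1/10) = -4 - 3/10 = -43/10 ≈ -4.3000)
G(f) = -43/10
w*(Y(-19, -8) + G(8)) = 21*((-19 + 2*(-8)) - 43/10) = 21*((-19 - 16) - 43/10) = 21*(-35 - 43/10) = 21*(-393/10) = -8253/10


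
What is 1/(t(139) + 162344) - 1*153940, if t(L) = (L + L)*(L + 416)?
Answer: -48742637959/316634 ≈ -1.5394e+5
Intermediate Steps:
t(L) = 2*L*(416 + L) (t(L) = (2*L)*(416 + L) = 2*L*(416 + L))
1/(t(139) + 162344) - 1*153940 = 1/(2*139*(416 + 139) + 162344) - 1*153940 = 1/(2*139*555 + 162344) - 153940 = 1/(154290 + 162344) - 153940 = 1/316634 - 153940 = -48742637959/316634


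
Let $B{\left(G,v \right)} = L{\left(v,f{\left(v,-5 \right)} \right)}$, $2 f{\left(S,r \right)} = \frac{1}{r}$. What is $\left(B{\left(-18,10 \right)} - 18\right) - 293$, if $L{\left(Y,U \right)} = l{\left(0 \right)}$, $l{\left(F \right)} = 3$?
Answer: $-308$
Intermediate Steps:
$f{\left(S,r \right)} = \frac{1}{2 r}$
$L{\left(Y,U \right)} = 3$
$B{\left(G,v \right)} = 3$
$\left(B{\left(-18,10 \right)} - 18\right) - 293 = \left(3 - 18\right) - 293 = -15 - 293 = -308$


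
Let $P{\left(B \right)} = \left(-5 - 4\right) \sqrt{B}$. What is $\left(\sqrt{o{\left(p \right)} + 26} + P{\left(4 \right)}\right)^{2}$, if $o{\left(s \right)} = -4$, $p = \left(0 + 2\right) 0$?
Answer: $\left(-18 + \sqrt{22}\right)^{2} \approx 177.15$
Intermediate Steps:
$p = 0$ ($p = 2 \cdot 0 = 0$)
$P{\left(B \right)} = - 9 \sqrt{B}$ ($P{\left(B \right)} = \left(-5 - 4\right) \sqrt{B} = - 9 \sqrt{B}$)
$\left(\sqrt{o{\left(p \right)} + 26} + P{\left(4 \right)}\right)^{2} = \left(\sqrt{-4 + 26} - 9 \sqrt{4}\right)^{2} = \left(\sqrt{22} - 18\right)^{2} = \left(-18 + \sqrt{22}\right)^{2}$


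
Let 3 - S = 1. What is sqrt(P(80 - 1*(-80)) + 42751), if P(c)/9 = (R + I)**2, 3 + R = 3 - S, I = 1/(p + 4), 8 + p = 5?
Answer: 2*sqrt(10690) ≈ 206.78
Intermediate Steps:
p = -3 (p = -8 + 5 = -3)
S = 2 (S = 3 - 1*1 = 3 - 1 = 2)
I = 1 (I = 1/(-3 + 4) = 1/1 = 1)
R = -2 (R = -3 + (3 - 1*2) = -3 + (3 - 2) = -3 + 1 = -2)
P(c) = 9 (P(c) = 9*(-2 + 1)**2 = 9*(-1)**2 = 9*1 = 9)
sqrt(P(80 - 1*(-80)) + 42751) = sqrt(9 + 42751) = sqrt(42760) = 2*sqrt(10690)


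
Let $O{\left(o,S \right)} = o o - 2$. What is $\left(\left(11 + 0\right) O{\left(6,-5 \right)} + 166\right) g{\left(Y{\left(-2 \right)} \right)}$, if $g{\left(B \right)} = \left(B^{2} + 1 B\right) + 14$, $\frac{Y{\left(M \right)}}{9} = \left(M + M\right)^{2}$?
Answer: $11282760$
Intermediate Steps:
$O{\left(o,S \right)} = -2 + o^{2}$ ($O{\left(o,S \right)} = o^{2} - 2 = -2 + o^{2}$)
$Y{\left(M \right)} = 36 M^{2}$ ($Y{\left(M \right)} = 9 \left(M + M\right)^{2} = 9 \left(2 M\right)^{2} = 9 \cdot 4 M^{2} = 36 M^{2}$)
$g{\left(B \right)} = 14 + B + B^{2}$ ($g{\left(B \right)} = \left(B^{2} + B\right) + 14 = \left(B + B^{2}\right) + 14 = 14 + B + B^{2}$)
$\left(\left(11 + 0\right) O{\left(6,-5 \right)} + 166\right) g{\left(Y{\left(-2 \right)} \right)} = \left(\left(11 + 0\right) \left(-2 + 6^{2}\right) + 166\right) \left(14 + 36 \left(-2\right)^{2} + \left(36 \left(-2\right)^{2}\right)^{2}\right) = \left(11 \left(-2 + 36\right) + 166\right) \left(14 + 36 \cdot 4 + \left(36 \cdot 4\right)^{2}\right) = \left(11 \cdot 34 + 166\right) \left(14 + 144 + 144^{2}\right) = \left(374 + 166\right) \left(14 + 144 + 20736\right) = 540 \cdot 20894 = 11282760$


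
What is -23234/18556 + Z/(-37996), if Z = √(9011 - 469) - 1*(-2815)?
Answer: -233758551/176263444 - √8542/37996 ≈ -1.3286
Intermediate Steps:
Z = 2815 + √8542 (Z = √8542 + 2815 = 2815 + √8542 ≈ 2907.4)
-23234/18556 + Z/(-37996) = -23234/18556 + (2815 + √8542)/(-37996) = -23234*1/18556 + (2815 + √8542)*(-1/37996) = -11617/9278 + (-2815/37996 - √8542/37996) = -233758551/176263444 - √8542/37996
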